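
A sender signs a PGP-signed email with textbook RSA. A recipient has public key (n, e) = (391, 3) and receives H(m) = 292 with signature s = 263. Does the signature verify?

s^2 ≡ 263^2 = 69169 ≡ 353
3 = 2 + 1, so s^3 ≡ 353·263 ≡ 172 (mod 391)
s^3 mod 391 = 172, but H(m) = 292.

does not verify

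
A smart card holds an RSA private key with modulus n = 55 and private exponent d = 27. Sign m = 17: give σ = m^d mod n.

8

m^2 ≡ 17^2 = 289 ≡ 14
m^4 ≡ 14^2 = 196 ≡ 31
m^8 ≡ 31^2 = 961 ≡ 26
m^16 ≡ 26^2 = 676 ≡ 16
27 = 16 + 8 + 2 + 1, so m^27 ≡ 16·26·14·17 ≡ 8 (mod 55)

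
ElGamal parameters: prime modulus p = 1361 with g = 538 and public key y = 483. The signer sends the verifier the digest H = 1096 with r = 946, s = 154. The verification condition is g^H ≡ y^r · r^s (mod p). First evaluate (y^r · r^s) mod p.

1340

Squares mod 1361: 483^1≡483, 483^2≡558, 483^4≡1056, 483^8≡477, 483^16≡242, 483^32≡41, 483^64≡320, 483^128≡325, 483^256≡828, 483^512≡1001
946 = 512 + 256 + 128 + 32 + 16 + 2, so 483^946 ≡ 1001·828·325·41·242·558 ≡ 79 (mod 1361)
Squares mod 1361: 946^1≡946, 946^2≡739, 946^4≡360, 946^8≡305, 946^16≡477, 946^32≡242, 946^64≡41, 946^128≡320
154 = 128 + 16 + 8 + 2, so 946^154 ≡ 320·477·305·739 ≡ 1154 (mod 1361)
y^r · r^s ≡ 79·1154 = 91166 ≡ 1340 (mod 1361)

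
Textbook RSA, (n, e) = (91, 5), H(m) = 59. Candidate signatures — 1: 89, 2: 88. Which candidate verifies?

Candidate 1: Squares mod 91: 89^1≡89, 89^2≡4, 89^4≡16; 5 = 4 + 1, so 89^5 ≡ 16·89 ≡ 59 (mod 91)
  → matches H(m) = 59
Candidate 2: Squares mod 91: 88^1≡88, 88^2≡9, 88^4≡81; 5 = 4 + 1, so 88^5 ≡ 81·88 ≡ 30 (mod 91)

1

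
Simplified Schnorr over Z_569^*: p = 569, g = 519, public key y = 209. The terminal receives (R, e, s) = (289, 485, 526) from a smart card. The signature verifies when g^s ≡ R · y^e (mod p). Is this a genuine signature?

forged

g^s mod p:
Squares mod 569: 519^1≡519, 519^2≡224, 519^4≡104, 519^8≡5, 519^16≡25, 519^32≡56, 519^64≡291, 519^128≡469, 519^256≡327, 519^512≡526
526 = 512 + 8 + 4 + 2, so 519^526 ≡ 526·5·104·224 ≡ 267 (mod 569)
R · y^e mod p:
Squares mod 569: 209^1≡209, 209^2≡437, 209^4≡354, 209^8≡136, 209^16≡288, 209^32≡439, 209^64≡399, 209^128≡450, 209^256≡505
485 = 256 + 128 + 64 + 32 + 4 + 1, so 209^485 ≡ 505·450·399·439·354·209 ≡ 345 (mod 569)
289·345 = 99705 ≡ 130 (mod 569)
267 ≠ 130; the check fails.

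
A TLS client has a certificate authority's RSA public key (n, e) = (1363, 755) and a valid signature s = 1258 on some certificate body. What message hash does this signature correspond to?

Squares mod 1363: s^1≡1258, s^2≡121, s^4≡1011, s^8≡1234, s^16≡285, s^32≡808, s^64≡1350, s^128≡169, s^256≡1301, s^512≡1118
755 = 512 + 128 + 64 + 32 + 16 + 2 + 1, so s^755 ≡ 1118·169·1350·808·285·121·1258 ≡ 472 (mod 1363)

472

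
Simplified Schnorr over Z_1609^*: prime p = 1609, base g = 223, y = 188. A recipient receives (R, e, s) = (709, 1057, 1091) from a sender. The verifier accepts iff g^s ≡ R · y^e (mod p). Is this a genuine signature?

genuine

g^s mod p:
223^2 = 49729 ≡ 1459
223^4 ≡ 1459^2 = 2128681 ≡ 1583
223^8 ≡ 1583^2 = 2505889 ≡ 676
223^16 ≡ 676^2 = 456976 ≡ 20
223^32 ≡ 20^2 = 400
223^64 ≡ 400^2 = 160000 ≡ 709
223^128 ≡ 709^2 = 502681 ≡ 673
223^256 ≡ 673^2 = 452929 ≡ 800
223^512 ≡ 800^2 = 640000 ≡ 1227
223^1024 ≡ 1227^2 = 1505529 ≡ 1114
1091 = 1024 + 64 + 2 + 1, so 223^1091 ≡ 1114·709·1459·223 ≡ 542 (mod 1609)
R · y^e mod p:
188^2 = 35344 ≡ 1555
188^4 ≡ 1555^2 = 2418025 ≡ 1307
188^8 ≡ 1307^2 = 1708249 ≡ 1100
188^16 ≡ 1100^2 = 1210000 ≡ 32
188^32 ≡ 32^2 = 1024
188^64 ≡ 1024^2 = 1048576 ≡ 1117
188^128 ≡ 1117^2 = 1247689 ≡ 714
188^256 ≡ 714^2 = 509796 ≡ 1352
188^512 ≡ 1352^2 = 1827904 ≡ 80
188^1024 ≡ 80^2 = 6400 ≡ 1573
1057 = 1024 + 32 + 1, so 188^1057 ≡ 1573·1024·188 ≡ 1140 (mod 1609)
709·1140 = 808260 ≡ 542 (mod 1609)
542 ≡ 542 (mod 1609); signature holds.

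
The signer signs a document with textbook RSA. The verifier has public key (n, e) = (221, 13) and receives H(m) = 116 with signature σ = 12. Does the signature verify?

verifies

Squares mod 221: σ^1≡12, σ^2≡144, σ^4≡183, σ^8≡118
13 = 8 + 4 + 1, so σ^13 ≡ 118·183·12 ≡ 116 (mod 221)
Since 116 equals the digest 116, verification succeeds.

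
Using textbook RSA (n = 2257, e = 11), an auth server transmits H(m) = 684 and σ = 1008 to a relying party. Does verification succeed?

fails

σ^11 mod 2257 = 1302
σ^11 mod 2257 = 1302, but H(m) = 684.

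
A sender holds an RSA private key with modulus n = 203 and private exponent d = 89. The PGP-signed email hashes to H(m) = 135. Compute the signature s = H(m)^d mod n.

(H(m))^2 ≡ 135^2 = 18225 ≡ 158
(H(m))^4 ≡ 158^2 = 24964 ≡ 198
(H(m))^8 ≡ 198^2 = 39204 ≡ 25
(H(m))^16 ≡ 25^2 = 625 ≡ 16
(H(m))^32 ≡ 16^2 = 256 ≡ 53
(H(m))^64 ≡ 53^2 = 2809 ≡ 170
89 = 64 + 16 + 8 + 1, so (H(m))^89 ≡ 170·16·25·135 ≡ 137 (mod 203)

137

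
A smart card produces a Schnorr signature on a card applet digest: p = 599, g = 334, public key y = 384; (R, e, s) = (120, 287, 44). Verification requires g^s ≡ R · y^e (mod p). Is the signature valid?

valid

g^s mod p:
334^2 = 111556 ≡ 142
334^4 ≡ 142^2 = 20164 ≡ 397
334^8 ≡ 397^2 = 157609 ≡ 72
334^16 ≡ 72^2 = 5184 ≡ 392
334^32 ≡ 392^2 = 153664 ≡ 320
44 = 32 + 8 + 4, so 334^44 ≡ 320·72·397 ≡ 150 (mod 599)
R · y^e mod p:
384^2 = 147456 ≡ 102
384^4 ≡ 102^2 = 10404 ≡ 221
384^8 ≡ 221^2 = 48841 ≡ 322
384^16 ≡ 322^2 = 103684 ≡ 57
384^32 ≡ 57^2 = 3249 ≡ 254
384^64 ≡ 254^2 = 64516 ≡ 423
384^128 ≡ 423^2 = 178929 ≡ 427
384^256 ≡ 427^2 = 182329 ≡ 233
287 = 256 + 16 + 8 + 4 + 2 + 1, so 384^287 ≡ 233·57·322·221·102·384 ≡ 151 (mod 599)
120·151 = 18120 ≡ 150 (mod 599)
150 ≡ 150 (mod 599); signature holds.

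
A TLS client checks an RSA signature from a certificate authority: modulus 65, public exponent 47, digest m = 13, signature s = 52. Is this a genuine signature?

s^2 ≡ 52^2 = 2704 ≡ 39
s^4 ≡ 39^2 = 1521 ≡ 26
s^8 ≡ 26^2 = 676 ≡ 26
s^16 ≡ 26^2 = 676 ≡ 26
s^32 ≡ 26^2 = 676 ≡ 26
47 = 32 + 8 + 4 + 2 + 1, so s^47 ≡ 26·26·26·39·52 ≡ 13 (mod 65)
13 = m, so the signature checks out.

genuine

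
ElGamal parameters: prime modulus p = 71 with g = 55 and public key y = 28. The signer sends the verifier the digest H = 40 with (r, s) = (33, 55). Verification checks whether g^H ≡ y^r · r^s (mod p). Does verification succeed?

Left side g^H mod p:
55^2 = 3025 ≡ 43
55^4 ≡ 43^2 = 1849 ≡ 3
55^8 ≡ 3^2 = 9
55^16 ≡ 9^2 = 81 ≡ 10
55^32 ≡ 10^2 = 100 ≡ 29
40 = 32 + 8, so 55^40 ≡ 29·9 ≡ 48 (mod 71)
Right side y^r · r^s mod p:
28^2 = 784 ≡ 3
28^4 ≡ 3^2 = 9
28^8 ≡ 9^2 = 81 ≡ 10
28^16 ≡ 10^2 = 100 ≡ 29
28^32 ≡ 29^2 = 841 ≡ 60
33 = 32 + 1, so 28^33 ≡ 60·28 ≡ 47 (mod 71)
33^2 = 1089 ≡ 24
33^4 ≡ 24^2 = 576 ≡ 8
33^8 ≡ 8^2 = 64
33^16 ≡ 64^2 = 4096 ≡ 49
33^32 ≡ 49^2 = 2401 ≡ 58
55 = 32 + 16 + 4 + 2 + 1, so 33^55 ≡ 58·49·8·24·33 ≡ 34 (mod 71)
47·34 = 1598 ≡ 36 (mod 71)
48 ≠ 36, so verification fails.

fails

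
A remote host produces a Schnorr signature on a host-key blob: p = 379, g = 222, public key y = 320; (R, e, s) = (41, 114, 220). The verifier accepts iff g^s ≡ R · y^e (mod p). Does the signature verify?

verifies

g^s mod p:
222^220 mod 379 = 320
R · y^e mod p:
320^114 mod 379 = 91
41·91 = 3731 ≡ 320 (mod 379)
320 ≡ 320 (mod 379); signature holds.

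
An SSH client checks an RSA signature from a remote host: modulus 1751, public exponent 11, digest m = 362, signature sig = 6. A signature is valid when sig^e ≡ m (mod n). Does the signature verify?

sig^2 ≡ 6^2 = 36
sig^4 ≡ 36^2 = 1296
sig^8 ≡ 1296^2 = 1679616 ≡ 407
11 = 8 + 2 + 1, so sig^11 ≡ 407·36·6 ≡ 362 (mod 1751)
sig^11 mod 1751 = 362 matches m.

verifies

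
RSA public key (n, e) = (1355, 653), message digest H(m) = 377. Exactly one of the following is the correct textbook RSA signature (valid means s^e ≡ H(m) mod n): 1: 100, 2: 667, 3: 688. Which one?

2

Candidate 1: Squares mod 1355: 100^1≡100, 100^2≡515, 100^4≡1000, 100^8≡10, 100^16≡100, 100^32≡515, 100^64≡1000, 100^128≡10, 100^256≡100, 100^512≡515; 653 = 512 + 128 + 8 + 4 + 1, so 100^653 ≡ 515·10·10·1000·100 ≡ 10 (mod 1355)
Candidate 2: Squares mod 1355: 667^1≡667, 667^2≡449, 667^4≡1061, 667^8≡1071, 667^16≡711, 667^32≡106, 667^64≡396, 667^128≡991, 667^256≡1061, 667^512≡1071; 653 = 512 + 128 + 8 + 4 + 1, so 667^653 ≡ 1071·991·1071·1061·667 ≡ 377 (mod 1355)
  → matches H(m) = 377
Candidate 3: Squares mod 1355: 688^1≡688, 688^2≡449, 688^4≡1061, 688^8≡1071, 688^16≡711, 688^32≡106, 688^64≡396, 688^128≡991, 688^256≡1061, 688^512≡1071; 653 = 512 + 128 + 8 + 4 + 1, so 688^653 ≡ 1071·991·1071·1061·688 ≡ 978 (mod 1355)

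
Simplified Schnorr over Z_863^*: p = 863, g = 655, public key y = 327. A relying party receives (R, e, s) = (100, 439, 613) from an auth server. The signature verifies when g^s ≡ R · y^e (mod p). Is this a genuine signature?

forged

g^s mod p:
655^613 mod 863 = 843
R · y^e mod p:
327^439 mod 863 = 225
100·225 = 22500 ≡ 62 (mod 863)
843 ≠ 62; the check fails.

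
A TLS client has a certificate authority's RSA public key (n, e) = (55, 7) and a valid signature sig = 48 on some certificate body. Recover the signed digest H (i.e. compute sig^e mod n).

Squares mod 55: sig^1≡48, sig^2≡49, sig^4≡36
7 = 4 + 2 + 1, so sig^7 ≡ 36·49·48 ≡ 27 (mod 55)

27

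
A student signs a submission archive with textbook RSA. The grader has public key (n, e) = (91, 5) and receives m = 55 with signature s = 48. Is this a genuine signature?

Squares mod 91: s^1≡48, s^2≡29, s^4≡22
5 = 4 + 1, so s^5 ≡ 22·48 ≡ 55 (mod 91)
Since 55 equals the digest 55, verification succeeds.

genuine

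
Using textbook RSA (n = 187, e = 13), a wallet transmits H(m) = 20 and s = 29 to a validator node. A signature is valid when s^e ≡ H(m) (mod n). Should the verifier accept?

reject

s^2 ≡ 29^2 = 841 ≡ 93
s^4 ≡ 93^2 = 8649 ≡ 47
s^8 ≡ 47^2 = 2209 ≡ 152
13 = 8 + 4 + 1, so s^13 ≡ 152·47·29 ≡ 167 (mod 187)
The recovered value 167 does not match the digest 20.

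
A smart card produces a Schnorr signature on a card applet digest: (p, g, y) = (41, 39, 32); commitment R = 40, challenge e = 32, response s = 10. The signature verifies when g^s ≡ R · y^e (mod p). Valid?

yes

g^s mod p:
Squares mod 41: 39^1≡39, 39^2≡4, 39^4≡16, 39^8≡10
10 = 8 + 2, so 39^10 ≡ 10·4 ≡ 40 (mod 41)
R · y^e mod p:
Squares mod 41: 32^1≡32, 32^2≡40, 32^4≡1, 32^8≡1, 32^16≡1, 32^32≡1
32^32 ≡ 1 (mod 41)
40·1 = 40 ≡ 40 (mod 41)
40 ≡ 40 (mod 41); signature holds.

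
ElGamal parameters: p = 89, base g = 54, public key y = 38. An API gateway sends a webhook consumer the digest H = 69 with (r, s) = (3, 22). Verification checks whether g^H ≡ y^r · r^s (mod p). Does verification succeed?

Left side g^H mod p:
54^2 = 2916 ≡ 68
54^4 ≡ 68^2 = 4624 ≡ 85
54^8 ≡ 85^2 = 7225 ≡ 16
54^16 ≡ 16^2 = 256 ≡ 78
54^32 ≡ 78^2 = 6084 ≡ 32
54^64 ≡ 32^2 = 1024 ≡ 45
69 = 64 + 4 + 1, so 54^69 ≡ 45·85·54 ≡ 70 (mod 89)
Right side y^r · r^s mod p:
38^2 = 1444 ≡ 20
3 = 2 + 1, so 38^3 ≡ 20·38 ≡ 48 (mod 89)
3^2 = 9
3^4 ≡ 9^2 = 81
3^8 ≡ 81^2 = 6561 ≡ 64
3^16 ≡ 64^2 = 4096 ≡ 2
22 = 16 + 4 + 2, so 3^22 ≡ 2·81·9 ≡ 34 (mod 89)
48·34 = 1632 ≡ 30 (mod 89)
70 ≠ 30, so verification fails.

fails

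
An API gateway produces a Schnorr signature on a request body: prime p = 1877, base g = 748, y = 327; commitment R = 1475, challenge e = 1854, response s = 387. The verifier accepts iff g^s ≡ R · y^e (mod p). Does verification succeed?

g^s mod p:
748^2 = 559504 ≡ 158
748^4 ≡ 158^2 = 24964 ≡ 563
748^8 ≡ 563^2 = 316969 ≡ 1633
748^16 ≡ 1633^2 = 2666689 ≡ 1349
748^32 ≡ 1349^2 = 1819801 ≡ 988
748^64 ≡ 988^2 = 976144 ≡ 104
748^128 ≡ 104^2 = 10816 ≡ 1431
748^256 ≡ 1431^2 = 2047761 ≡ 1831
387 = 256 + 128 + 2 + 1, so 748^387 ≡ 1831·1431·158·748 ≡ 1269 (mod 1877)
R · y^e mod p:
327^2 = 106929 ≡ 1817
327^4 ≡ 1817^2 = 3301489 ≡ 1723
327^8 ≡ 1723^2 = 2968729 ≡ 1192
327^16 ≡ 1192^2 = 1420864 ≡ 1852
327^32 ≡ 1852^2 = 3429904 ≡ 625
327^64 ≡ 625^2 = 390625 ≡ 209
327^128 ≡ 209^2 = 43681 ≡ 510
327^256 ≡ 510^2 = 260100 ≡ 1074
327^512 ≡ 1074^2 = 1153476 ≡ 998
327^1024 ≡ 998^2 = 996004 ≡ 1194
1854 = 1024 + 512 + 256 + 32 + 16 + 8 + 4 + 2, so 327^1854 ≡ 1194·998·1074·625·1852·1192·1723·1817 ≡ 291 (mod 1877)
1475·291 = 429225 ≡ 1269 (mod 1877)
1269 ≡ 1269 (mod 1877); signature holds.

passes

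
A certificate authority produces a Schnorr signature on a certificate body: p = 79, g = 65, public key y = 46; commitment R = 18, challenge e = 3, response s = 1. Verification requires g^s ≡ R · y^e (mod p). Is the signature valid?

g^s mod p:
65^1 mod 79 = 65
R · y^e mod p:
46^2 = 2116 ≡ 62
3 = 2 + 1, so 46^3 ≡ 62·46 ≡ 8 (mod 79)
18·8 = 144 ≡ 65 (mod 79)
65 ≡ 65 (mod 79); signature holds.

valid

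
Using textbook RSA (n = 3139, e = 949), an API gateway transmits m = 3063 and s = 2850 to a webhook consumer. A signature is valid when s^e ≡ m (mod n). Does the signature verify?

Squares mod 3139: s^1≡2850, s^2≡1907, s^4≡1687, s^8≡2035, s^16≡884, s^32≡2984, s^64≡2052, s^128≡1305, s^256≡1687, s^512≡2035
949 = 512 + 256 + 128 + 32 + 16 + 4 + 1, so s^949 ≡ 2035·1687·1305·2984·884·1687·2850 ≡ 76 (mod 3139)
76 ≠ 3063, so verification fails.

does not verify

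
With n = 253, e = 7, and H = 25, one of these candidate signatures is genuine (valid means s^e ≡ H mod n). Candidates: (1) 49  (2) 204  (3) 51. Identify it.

1

Candidate 1: 49^7 mod 253 = 25
  → matches H = 25
Candidate 2: 204^7 mod 253 = 228
Candidate 3: 51^7 mod 253 = 17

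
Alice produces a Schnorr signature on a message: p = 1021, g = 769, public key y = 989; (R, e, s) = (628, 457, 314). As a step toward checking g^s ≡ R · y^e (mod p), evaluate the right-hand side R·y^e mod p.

989^457 mod 1021 = 556
R · y^e ≡ 628·556 = 349168 ≡ 1007 (mod 1021)

1007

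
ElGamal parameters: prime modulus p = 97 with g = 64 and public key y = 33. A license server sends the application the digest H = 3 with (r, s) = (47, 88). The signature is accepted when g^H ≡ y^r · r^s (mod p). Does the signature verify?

Left side g^H mod p:
Squares mod 97: 64^1≡64, 64^2≡22
3 = 2 + 1, so 64^3 ≡ 22·64 ≡ 50 (mod 97)
Right side y^r · r^s mod p:
Squares mod 97: 33^1≡33, 33^2≡22, 33^4≡96, 33^8≡1, 33^16≡1, 33^32≡1
47 = 32 + 8 + 4 + 2 + 1, so 33^47 ≡ 1·1·96·22·33 ≡ 50 (mod 97)
Squares mod 97: 47^1≡47, 47^2≡75, 47^4≡96, 47^8≡1, 47^16≡1, 47^32≡1, 47^64≡1
88 = 64 + 16 + 8, so 47^88 ≡ 1·1·1 ≡ 1 (mod 97)
50·1 = 50 ≡ 50 (mod 97)
50 ≡ 50 (mod 97), so the signature is genuine.

verifies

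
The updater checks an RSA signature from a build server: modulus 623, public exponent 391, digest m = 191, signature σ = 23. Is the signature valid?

valid

Squares mod 623: σ^1≡23, σ^2≡529, σ^4≡114, σ^8≡536, σ^16≡93, σ^32≡550, σ^64≡345, σ^128≡32, σ^256≡401
391 = 256 + 128 + 4 + 2 + 1, so σ^391 ≡ 401·32·114·529·23 ≡ 191 (mod 623)
Since 191 equals the digest 191, verification succeeds.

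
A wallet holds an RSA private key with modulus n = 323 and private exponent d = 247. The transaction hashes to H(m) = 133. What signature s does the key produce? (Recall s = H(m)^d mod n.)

Squares mod 323: (H(m))^1≡133, (H(m))^2≡247, (H(m))^4≡285, (H(m))^8≡152, (H(m))^16≡171, (H(m))^32≡171, (H(m))^64≡171, (H(m))^128≡171
247 = 128 + 64 + 32 + 16 + 4 + 2 + 1, so (H(m))^247 ≡ 171·171·171·171·285·247·133 ≡ 57 (mod 323)

57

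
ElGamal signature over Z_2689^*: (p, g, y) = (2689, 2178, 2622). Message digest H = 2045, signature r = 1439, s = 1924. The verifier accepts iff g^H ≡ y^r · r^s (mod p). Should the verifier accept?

Left side g^H mod p:
2178^2 = 4743684 ≡ 288
2178^4 ≡ 288^2 = 82944 ≡ 2274
2178^8 ≡ 2274^2 = 5171076 ≡ 129
2178^16 ≡ 129^2 = 16641 ≡ 507
2178^32 ≡ 507^2 = 257049 ≡ 1594
2178^64 ≡ 1594^2 = 2540836 ≡ 2420
2178^128 ≡ 2420^2 = 5856400 ≡ 2447
2178^256 ≡ 2447^2 = 5987809 ≡ 2095
2178^512 ≡ 2095^2 = 4389025 ≡ 577
2178^1024 ≡ 577^2 = 332929 ≡ 2182
2045 = 1024 + 512 + 256 + 128 + 64 + 32 + 16 + 8 + 4 + 1, so 2178^2045 ≡ 2182·577·2095·2447·2420·1594·507·129·2274·2178 ≡ 2669 (mod 2689)
Right side y^r · r^s mod p:
2622^2 = 6874884 ≡ 1800
2622^4 ≡ 1800^2 = 3240000 ≡ 2444
2622^8 ≡ 2444^2 = 5973136 ≡ 867
2622^16 ≡ 867^2 = 751689 ≡ 1458
2622^32 ≡ 1458^2 = 2125764 ≡ 1454
2622^64 ≡ 1454^2 = 2114116 ≡ 562
2622^128 ≡ 562^2 = 315844 ≡ 1231
2622^256 ≡ 1231^2 = 1515361 ≡ 1454
2622^512 ≡ 1454^2 = 2114116 ≡ 562
2622^1024 ≡ 562^2 = 315844 ≡ 1231
1439 = 1024 + 256 + 128 + 16 + 8 + 4 + 2 + 1, so 2622^1439 ≡ 1231·1454·1231·1458·867·2444·1800·2622 ≡ 125 (mod 2689)
1439^2 = 2070721 ≡ 191
1439^4 ≡ 191^2 = 36481 ≡ 1524
1439^8 ≡ 1524^2 = 2322576 ≡ 1969
1439^16 ≡ 1969^2 = 3876961 ≡ 2112
1439^32 ≡ 2112^2 = 4460544 ≡ 2182
1439^64 ≡ 2182^2 = 4761124 ≡ 1594
1439^128 ≡ 1594^2 = 2540836 ≡ 2420
1439^256 ≡ 2420^2 = 5856400 ≡ 2447
1439^512 ≡ 2447^2 = 5987809 ≡ 2095
1439^1024 ≡ 2095^2 = 4389025 ≡ 577
1924 = 1024 + 512 + 256 + 128 + 4, so 1439^1924 ≡ 577·2095·2447·2420·1524 ≡ 1183 (mod 2689)
125·1183 = 147875 ≡ 2669 (mod 2689)
2669 ≡ 2669 (mod 2689), so the signature is genuine.

accept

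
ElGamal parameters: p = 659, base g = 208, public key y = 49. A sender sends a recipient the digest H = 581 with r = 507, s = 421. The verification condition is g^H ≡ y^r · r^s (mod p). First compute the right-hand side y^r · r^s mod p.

635

Squares mod 659: 49^1≡49, 49^2≡424, 49^4≡528, 49^8≡27, 49^16≡70, 49^32≡287, 49^64≡653, 49^128≡36, 49^256≡637
507 = 256 + 128 + 64 + 32 + 16 + 8 + 2 + 1, so 49^507 ≡ 637·36·653·287·70·27·424·49 ≡ 631 (mod 659)
Squares mod 659: 507^1≡507, 507^2≡39, 507^4≡203, 507^8≡351, 507^16≡627, 507^32≡365, 507^64≡107, 507^128≡246, 507^256≡547
421 = 256 + 128 + 32 + 4 + 1, so 507^421 ≡ 547·246·365·203·507 ≡ 95 (mod 659)
y^r · r^s ≡ 631·95 = 59945 ≡ 635 (mod 659)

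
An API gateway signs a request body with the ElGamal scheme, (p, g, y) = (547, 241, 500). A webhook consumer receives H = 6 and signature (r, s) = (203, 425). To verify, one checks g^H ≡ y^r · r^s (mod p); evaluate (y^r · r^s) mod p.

500^203 mod 547 = 251
203^425 mod 547 = 198
y^r · r^s ≡ 251·198 = 49698 ≡ 468 (mod 547)

468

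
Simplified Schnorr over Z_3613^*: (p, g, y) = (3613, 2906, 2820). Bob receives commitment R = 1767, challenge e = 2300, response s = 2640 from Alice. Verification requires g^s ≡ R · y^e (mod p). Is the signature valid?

valid

g^s mod p:
2906^2 = 8444836 ≡ 1255
2906^4 ≡ 1255^2 = 1575025 ≡ 3370
2906^8 ≡ 3370^2 = 11356900 ≡ 1241
2906^16 ≡ 1241^2 = 1540081 ≡ 943
2906^32 ≡ 943^2 = 889249 ≡ 451
2906^64 ≡ 451^2 = 203401 ≡ 1073
2906^128 ≡ 1073^2 = 1151329 ≡ 2395
2906^256 ≡ 2395^2 = 5736025 ≡ 2194
2906^512 ≡ 2194^2 = 4813636 ≡ 1120
2906^1024 ≡ 1120^2 = 1254400 ≡ 689
2906^2048 ≡ 689^2 = 474721 ≡ 1418
2640 = 2048 + 512 + 64 + 16, so 2906^2640 ≡ 1418·1120·1073·943 ≡ 278 (mod 3613)
R · y^e mod p:
2820^2 = 7952400 ≡ 187
2820^4 ≡ 187^2 = 34969 ≡ 2452
2820^8 ≡ 2452^2 = 6012304 ≡ 272
2820^16 ≡ 272^2 = 73984 ≡ 1724
2820^32 ≡ 1724^2 = 2972176 ≡ 2290
2820^64 ≡ 2290^2 = 5244100 ≡ 1637
2820^128 ≡ 1637^2 = 2679769 ≡ 2536
2820^256 ≡ 2536^2 = 6431296 ≡ 156
2820^512 ≡ 156^2 = 24336 ≡ 2658
2820^1024 ≡ 2658^2 = 7064964 ≡ 1549
2820^2048 ≡ 1549^2 = 2399401 ≡ 369
2300 = 2048 + 128 + 64 + 32 + 16 + 8 + 4, so 2820^2300 ≡ 369·2536·1637·2290·1724·272·2452 ≡ 2051 (mod 3613)
1767·2051 = 3624117 ≡ 278 (mod 3613)
278 ≡ 278 (mod 3613); signature holds.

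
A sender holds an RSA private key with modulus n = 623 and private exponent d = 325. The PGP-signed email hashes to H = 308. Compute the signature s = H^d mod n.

469

H^2 ≡ 308^2 = 94864 ≡ 168
H^4 ≡ 168^2 = 28224 ≡ 189
H^8 ≡ 189^2 = 35721 ≡ 210
H^16 ≡ 210^2 = 44100 ≡ 490
H^32 ≡ 490^2 = 240100 ≡ 245
H^64 ≡ 245^2 = 60025 ≡ 217
H^128 ≡ 217^2 = 47089 ≡ 364
H^256 ≡ 364^2 = 132496 ≡ 420
325 = 256 + 64 + 4 + 1, so H^325 ≡ 420·217·189·308 ≡ 469 (mod 623)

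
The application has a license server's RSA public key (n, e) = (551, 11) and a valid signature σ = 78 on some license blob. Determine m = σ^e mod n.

Squares mod 551: σ^1≡78, σ^2≡23, σ^4≡529, σ^8≡484
11 = 8 + 2 + 1, so σ^11 ≡ 484·23·78 ≡ 471 (mod 551)

471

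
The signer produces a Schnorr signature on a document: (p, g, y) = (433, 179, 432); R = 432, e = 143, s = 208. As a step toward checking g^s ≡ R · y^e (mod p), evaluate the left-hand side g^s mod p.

1

Squares mod 433: 179^1≡179, 179^2≡432, 179^4≡1, 179^8≡1, 179^16≡1, 179^32≡1, 179^64≡1, 179^128≡1
208 = 128 + 64 + 16, so 179^208 ≡ 1·1·1 ≡ 1 (mod 433)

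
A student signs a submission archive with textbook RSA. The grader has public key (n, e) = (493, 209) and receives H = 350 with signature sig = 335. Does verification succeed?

Squares mod 493: sig^1≡335, sig^2≡314, sig^4≡489, sig^8≡16, sig^16≡256, sig^32≡460, sig^64≡103, sig^128≡256
209 = 128 + 64 + 16 + 1, so sig^209 ≡ 256·103·256·335 ≡ 165 (mod 493)
The recovered value 165 does not match the digest 350.

fails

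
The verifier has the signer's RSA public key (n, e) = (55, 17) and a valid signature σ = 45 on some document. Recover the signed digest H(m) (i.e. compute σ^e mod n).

45

σ^2 ≡ 45^2 = 2025 ≡ 45
σ^4 ≡ 45^2 = 2025 ≡ 45
σ^8 ≡ 45^2 = 2025 ≡ 45
σ^16 ≡ 45^2 = 2025 ≡ 45
17 = 16 + 1, so σ^17 ≡ 45·45 ≡ 45 (mod 55)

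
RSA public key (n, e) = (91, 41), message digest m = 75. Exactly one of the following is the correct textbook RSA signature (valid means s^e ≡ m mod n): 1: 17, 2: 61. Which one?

Candidate 1: 17^2 = 289 ≡ 16; 17^4 ≡ 16^2 = 256 ≡ 74; 17^8 ≡ 74^2 = 5476 ≡ 16; 17^16 ≡ 16^2 = 256 ≡ 74; 17^32 ≡ 74^2 = 5476 ≡ 16; 41 = 32 + 8 + 1, so 17^41 ≡ 16·16·17 ≡ 75 (mod 91)
  → matches m = 75
Candidate 2: 61^2 = 3721 ≡ 81; 61^4 ≡ 81^2 = 6561 ≡ 9; 61^8 ≡ 9^2 = 81; 61^16 ≡ 81^2 = 6561 ≡ 9; 61^32 ≡ 9^2 = 81; 41 = 32 + 8 + 1, so 61^41 ≡ 81·81·61 ≡ 3 (mod 91)

1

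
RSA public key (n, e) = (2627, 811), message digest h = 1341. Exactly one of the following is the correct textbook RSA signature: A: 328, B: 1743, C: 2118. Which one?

Candidate A: Squares mod 2627: 328^1≡328, 328^2≡2504, 328^4≡1994, 328^8≡1385, 328^16≡515, 328^32≡2525, 328^64≡2523, 328^128≡308, 328^256≡292, 328^512≡1200; 811 = 512 + 256 + 32 + 8 + 2 + 1, so 328^811 ≡ 1200·292·2525·1385·2504·328 ≡ 1448 (mod 2627)
Candidate B: Squares mod 2627: 1743^1≡1743, 1743^2≡1237, 1743^4≡1255, 1743^8≡1452, 1743^16≡1450, 1743^32≡900, 1743^64≡884, 1743^128≡1237, 1743^256≡1255, 1743^512≡1452; 811 = 512 + 256 + 32 + 8 + 2 + 1, so 1743^811 ≡ 1452·1255·900·1452·1237·1743 ≡ 2039 (mod 2627)
Candidate C: Squares mod 2627: 2118^1≡2118, 2118^2≡1635, 2118^4≡1566, 2118^8≡1365, 2118^16≡682, 2118^32≡145, 2118^64≡9, 2118^128≡81, 2118^256≡1307, 2118^512≡699; 811 = 512 + 256 + 32 + 8 + 2 + 1, so 2118^811 ≡ 699·1307·145·1365·1635·2118 ≡ 1341 (mod 2627)
  → matches h = 1341

C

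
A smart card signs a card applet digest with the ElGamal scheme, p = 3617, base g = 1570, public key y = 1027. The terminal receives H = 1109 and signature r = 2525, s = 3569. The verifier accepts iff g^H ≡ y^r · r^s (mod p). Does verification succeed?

Left side g^H mod p:
1570^2 = 2464900 ≡ 1723
1570^4 ≡ 1723^2 = 2968729 ≡ 2789
1570^8 ≡ 2789^2 = 7778521 ≡ 1971
1570^16 ≡ 1971^2 = 3884841 ≡ 183
1570^32 ≡ 183^2 = 33489 ≡ 936
1570^64 ≡ 936^2 = 876096 ≡ 782
1570^128 ≡ 782^2 = 611524 ≡ 251
1570^256 ≡ 251^2 = 63001 ≡ 1512
1570^512 ≡ 1512^2 = 2286144 ≡ 200
1570^1024 ≡ 200^2 = 40000 ≡ 213
1109 = 1024 + 64 + 16 + 4 + 1, so 1570^1109 ≡ 213·782·183·2789·1570 ≡ 884 (mod 3617)
Right side y^r · r^s mod p:
1027^2 = 1054729 ≡ 2182
1027^4 ≡ 2182^2 = 4761124 ≡ 1152
1027^8 ≡ 1152^2 = 1327104 ≡ 3282
1027^16 ≡ 3282^2 = 10771524 ≡ 98
1027^32 ≡ 98^2 = 9604 ≡ 2370
1027^64 ≡ 2370^2 = 5616900 ≡ 3316
1027^128 ≡ 3316^2 = 10995856 ≡ 176
1027^256 ≡ 176^2 = 30976 ≡ 2040
1027^512 ≡ 2040^2 = 4161600 ≡ 2050
1027^1024 ≡ 2050^2 = 4202500 ≡ 3163
1027^2048 ≡ 3163^2 = 10004569 ≡ 3564
2525 = 2048 + 256 + 128 + 64 + 16 + 8 + 4 + 1, so 1027^2525 ≡ 3564·2040·176·3316·98·3282·1152·1027 ≡ 1731 (mod 3617)
2525^2 = 6375625 ≡ 2471
2525^4 ≡ 2471^2 = 6105841 ≡ 345
2525^8 ≡ 345^2 = 119025 ≡ 3281
2525^16 ≡ 3281^2 = 10764961 ≡ 769
2525^32 ≡ 769^2 = 591361 ≡ 1790
2525^64 ≡ 1790^2 = 3204100 ≡ 3055
2525^128 ≡ 3055^2 = 9333025 ≡ 1165
2525^256 ≡ 1165^2 = 1357225 ≡ 850
2525^512 ≡ 850^2 = 722500 ≡ 2717
2525^1024 ≡ 2717^2 = 7382089 ≡ 3409
2525^2048 ≡ 3409^2 = 11621281 ≡ 3477
3569 = 2048 + 1024 + 256 + 128 + 64 + 32 + 16 + 1, so 2525^3569 ≡ 3477·3409·850·1165·3055·1790·769·2525 ≡ 310 (mod 3617)
1731·310 = 536610 ≡ 1294 (mod 3617)
884 ≠ 1294, so verification fails.

fails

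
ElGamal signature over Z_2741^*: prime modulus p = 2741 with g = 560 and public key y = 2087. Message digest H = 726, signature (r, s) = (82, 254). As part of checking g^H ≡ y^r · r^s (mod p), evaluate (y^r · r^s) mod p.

2087^82 mod 2741 = 1727
82^254 mod 2741 = 913
y^r · r^s ≡ 1727·913 = 1576751 ≡ 676 (mod 2741)

676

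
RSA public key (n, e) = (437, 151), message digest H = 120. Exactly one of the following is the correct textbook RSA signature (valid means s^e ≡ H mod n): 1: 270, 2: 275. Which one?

Candidate 1: 270^2 = 72900 ≡ 358; 270^4 ≡ 358^2 = 128164 ≡ 123; 270^8 ≡ 123^2 = 15129 ≡ 271; 270^16 ≡ 271^2 = 73441 ≡ 25; 270^32 ≡ 25^2 = 625 ≡ 188; 270^64 ≡ 188^2 = 35344 ≡ 384; 270^128 ≡ 384^2 = 147456 ≡ 187; 151 = 128 + 16 + 4 + 2 + 1, so 270^151 ≡ 187·25·123·358·270 ≡ 120 (mod 437)
  → matches H = 120
Candidate 2: 275^2 = 75625 ≡ 24; 275^4 ≡ 24^2 = 576 ≡ 139; 275^8 ≡ 139^2 = 19321 ≡ 93; 275^16 ≡ 93^2 = 8649 ≡ 346; 275^32 ≡ 346^2 = 119716 ≡ 415; 275^64 ≡ 415^2 = 172225 ≡ 47; 275^128 ≡ 47^2 = 2209 ≡ 24; 151 = 128 + 16 + 4 + 2 + 1, so 275^151 ≡ 24·346·139·24·275 ≡ 137 (mod 437)

1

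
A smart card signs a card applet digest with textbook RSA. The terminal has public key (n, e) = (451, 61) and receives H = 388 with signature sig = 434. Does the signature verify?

does not verify

Squares mod 451: sig^1≡434, sig^2≡289, sig^4≡86, sig^8≡180, sig^16≡379, sig^32≡223
61 = 32 + 16 + 8 + 4 + 1, so sig^61 ≡ 223·379·180·86·434 ≡ 181 (mod 451)
181 ≠ 388, so verification fails.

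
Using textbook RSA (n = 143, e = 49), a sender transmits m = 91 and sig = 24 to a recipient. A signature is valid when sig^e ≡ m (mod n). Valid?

no

Squares mod 143: sig^1≡24, sig^2≡4, sig^4≡16, sig^8≡113, sig^16≡42, sig^32≡48
49 = 32 + 16 + 1, so sig^49 ≡ 48·42·24 ≡ 50 (mod 143)
sig^49 mod 143 = 50, but m = 91.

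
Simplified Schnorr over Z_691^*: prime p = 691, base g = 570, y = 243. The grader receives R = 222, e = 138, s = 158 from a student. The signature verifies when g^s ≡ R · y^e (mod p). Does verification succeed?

g^s mod p:
Squares mod 691: 570^1≡570, 570^2≡130, 570^4≡316, 570^8≡352, 570^16≡215, 570^32≡619, 570^64≡347, 570^128≡175
158 = 128 + 16 + 8 + 4 + 2, so 570^158 ≡ 175·215·352·316·130 ≡ 222 (mod 691)
R · y^e mod p:
Squares mod 691: 243^1≡243, 243^2≡314, 243^4≡474, 243^8≡101, 243^16≡527, 243^32≡638, 243^64≡45, 243^128≡643
138 = 128 + 8 + 2, so 243^138 ≡ 643·101·314 ≡ 1 (mod 691)
222·1 = 222 ≡ 222 (mod 691)
222 ≡ 222 (mod 691); signature holds.

passes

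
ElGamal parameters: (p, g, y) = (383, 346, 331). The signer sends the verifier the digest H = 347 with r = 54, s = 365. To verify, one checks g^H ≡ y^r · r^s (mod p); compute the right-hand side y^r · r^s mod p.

Squares mod 383: 331^1≡331, 331^2≡23, 331^4≡146, 331^8≡251, 331^16≡189, 331^32≡102
54 = 32 + 16 + 4 + 2, so 331^54 ≡ 102·189·146·23 ≡ 98 (mod 383)
Squares mod 383: 54^1≡54, 54^2≡235, 54^4≡73, 54^8≡350, 54^16≡323, 54^32≡153, 54^64≡46, 54^128≡201, 54^256≡186
365 = 256 + 64 + 32 + 8 + 4 + 1, so 54^365 ≡ 186·46·153·350·73·54 ≡ 346 (mod 383)
y^r · r^s ≡ 98·346 = 33908 ≡ 204 (mod 383)

204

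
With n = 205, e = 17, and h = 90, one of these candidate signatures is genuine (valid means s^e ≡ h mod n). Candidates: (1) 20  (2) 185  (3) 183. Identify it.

Candidate 1: Squares mod 205: 20^1≡20, 20^2≡195, 20^4≡100, 20^8≡160, 20^16≡180; 17 = 16 + 1, so 20^17 ≡ 180·20 ≡ 115 (mod 205)
Candidate 2: Squares mod 205: 185^1≡185, 185^2≡195, 185^4≡100, 185^8≡160, 185^16≡180; 17 = 16 + 1, so 185^17 ≡ 180·185 ≡ 90 (mod 205)
  → matches h = 90
Candidate 3: Squares mod 205: 183^1≡183, 183^2≡74, 183^4≡146, 183^8≡201, 183^16≡16; 17 = 16 + 1, so 183^17 ≡ 16·183 ≡ 58 (mod 205)

2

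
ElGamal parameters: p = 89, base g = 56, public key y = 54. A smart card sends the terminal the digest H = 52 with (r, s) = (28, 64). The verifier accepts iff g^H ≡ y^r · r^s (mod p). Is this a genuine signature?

Left side g^H mod p:
56^2 = 3136 ≡ 21
56^4 ≡ 21^2 = 441 ≡ 85
56^8 ≡ 85^2 = 7225 ≡ 16
56^16 ≡ 16^2 = 256 ≡ 78
56^32 ≡ 78^2 = 6084 ≡ 32
52 = 32 + 16 + 4, so 56^52 ≡ 32·78·85 ≡ 73 (mod 89)
Right side y^r · r^s mod p:
54^2 = 2916 ≡ 68
54^4 ≡ 68^2 = 4624 ≡ 85
54^8 ≡ 85^2 = 7225 ≡ 16
54^16 ≡ 16^2 = 256 ≡ 78
28 = 16 + 8 + 4, so 54^28 ≡ 78·16·85 ≡ 81 (mod 89)
28^2 = 784 ≡ 72
28^4 ≡ 72^2 = 5184 ≡ 22
28^8 ≡ 22^2 = 484 ≡ 39
28^16 ≡ 39^2 = 1521 ≡ 8
28^32 ≡ 8^2 = 64
28^64 ≡ 64^2 = 4096 ≡ 2
81·2 = 162 ≡ 73 (mod 89)
73 ≡ 73 (mod 89), so the signature is genuine.

genuine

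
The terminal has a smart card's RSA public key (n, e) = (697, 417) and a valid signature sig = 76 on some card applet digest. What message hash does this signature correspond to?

671

sig^2 ≡ 76^2 = 5776 ≡ 200
sig^4 ≡ 200^2 = 40000 ≡ 271
sig^8 ≡ 271^2 = 73441 ≡ 256
sig^16 ≡ 256^2 = 65536 ≡ 18
sig^32 ≡ 18^2 = 324
sig^64 ≡ 324^2 = 104976 ≡ 426
sig^128 ≡ 426^2 = 181476 ≡ 256
sig^256 ≡ 256^2 = 65536 ≡ 18
417 = 256 + 128 + 32 + 1, so sig^417 ≡ 18·256·324·76 ≡ 671 (mod 697)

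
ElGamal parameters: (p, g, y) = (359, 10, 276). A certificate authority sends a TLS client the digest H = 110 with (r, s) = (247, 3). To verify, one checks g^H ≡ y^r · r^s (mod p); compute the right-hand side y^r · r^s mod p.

230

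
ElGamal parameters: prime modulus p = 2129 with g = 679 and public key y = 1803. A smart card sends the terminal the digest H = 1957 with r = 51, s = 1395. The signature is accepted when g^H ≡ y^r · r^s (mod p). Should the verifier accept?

accept

Left side g^H mod p:
679^1957 mod 2129 = 31
Right side y^r · r^s mod p:
1803^51 mod 2129 = 884
51^1395 mod 2129 = 1486
884·1486 = 1313624 ≡ 31 (mod 2129)
31 ≡ 31 (mod 2129), so the signature is genuine.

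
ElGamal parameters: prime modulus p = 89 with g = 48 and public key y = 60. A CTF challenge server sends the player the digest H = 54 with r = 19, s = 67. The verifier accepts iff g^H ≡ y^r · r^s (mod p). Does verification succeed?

passes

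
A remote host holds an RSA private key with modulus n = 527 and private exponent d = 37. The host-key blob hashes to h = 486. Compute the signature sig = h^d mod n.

414

h^2 ≡ 486^2 = 236196 ≡ 100
h^4 ≡ 100^2 = 10000 ≡ 514
h^8 ≡ 514^2 = 264196 ≡ 169
h^16 ≡ 169^2 = 28561 ≡ 103
h^32 ≡ 103^2 = 10609 ≡ 69
37 = 32 + 4 + 1, so h^37 ≡ 69·514·486 ≡ 414 (mod 527)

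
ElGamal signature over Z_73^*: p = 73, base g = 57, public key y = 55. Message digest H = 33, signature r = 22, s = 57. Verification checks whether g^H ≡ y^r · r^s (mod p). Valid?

no

Left side g^H mod p:
57^33 mod 73 = 9
Right side y^r · r^s mod p:
55^22 mod 73 = 2
22^57 mod 73 = 22
2·22 = 44 ≡ 44 (mod 73)
9 ≠ 44, so verification fails.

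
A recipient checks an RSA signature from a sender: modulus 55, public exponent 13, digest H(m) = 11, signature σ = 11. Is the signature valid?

valid

Squares mod 55: σ^1≡11, σ^2≡11, σ^4≡11, σ^8≡11
13 = 8 + 4 + 1, so σ^13 ≡ 11·11·11 ≡ 11 (mod 55)
11 = H(m), so the signature checks out.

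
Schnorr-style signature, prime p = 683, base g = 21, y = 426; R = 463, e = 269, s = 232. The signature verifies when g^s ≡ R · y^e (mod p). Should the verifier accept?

g^s mod p:
21^2 = 441
21^4 ≡ 441^2 = 194481 ≡ 509
21^8 ≡ 509^2 = 259081 ≡ 224
21^16 ≡ 224^2 = 50176 ≡ 317
21^32 ≡ 317^2 = 100489 ≡ 88
21^64 ≡ 88^2 = 7744 ≡ 231
21^128 ≡ 231^2 = 53361 ≡ 87
232 = 128 + 64 + 32 + 8, so 21^232 ≡ 87·231·88·224 ≡ 453 (mod 683)
R · y^e mod p:
426^2 = 181476 ≡ 481
426^4 ≡ 481^2 = 231361 ≡ 507
426^8 ≡ 507^2 = 257049 ≡ 241
426^16 ≡ 241^2 = 58081 ≡ 26
426^32 ≡ 26^2 = 676
426^64 ≡ 676^2 = 456976 ≡ 49
426^128 ≡ 49^2 = 2401 ≡ 352
426^256 ≡ 352^2 = 123904 ≡ 281
269 = 256 + 8 + 4 + 1, so 426^269 ≡ 281·241·507·426 ≡ 307 (mod 683)
463·307 = 142141 ≡ 77 (mod 683)
453 ≠ 77; the check fails.

reject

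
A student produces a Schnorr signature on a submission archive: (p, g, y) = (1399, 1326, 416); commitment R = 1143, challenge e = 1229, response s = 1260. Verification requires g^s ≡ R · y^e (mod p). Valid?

g^s mod p:
1326^2 = 1758276 ≡ 1132
1326^4 ≡ 1132^2 = 1281424 ≡ 1339
1326^8 ≡ 1339^2 = 1792921 ≡ 802
1326^16 ≡ 802^2 = 643204 ≡ 1063
1326^32 ≡ 1063^2 = 1129969 ≡ 976
1326^64 ≡ 976^2 = 952576 ≡ 1256
1326^128 ≡ 1256^2 = 1577536 ≡ 863
1326^256 ≡ 863^2 = 744769 ≡ 501
1326^512 ≡ 501^2 = 251001 ≡ 580
1326^1024 ≡ 580^2 = 336400 ≡ 640
1260 = 1024 + 128 + 64 + 32 + 8 + 4, so 1326^1260 ≡ 640·863·1256·976·802·1339 ≡ 349 (mod 1399)
R · y^e mod p:
416^2 = 173056 ≡ 979
416^4 ≡ 979^2 = 958441 ≡ 126
416^8 ≡ 126^2 = 15876 ≡ 487
416^16 ≡ 487^2 = 237169 ≡ 738
416^32 ≡ 738^2 = 544644 ≡ 433
416^64 ≡ 433^2 = 187489 ≡ 23
416^128 ≡ 23^2 = 529
416^256 ≡ 529^2 = 279841 ≡ 41
416^512 ≡ 41^2 = 1681 ≡ 282
416^1024 ≡ 282^2 = 79524 ≡ 1180
1229 = 1024 + 128 + 64 + 8 + 4 + 1, so 416^1229 ≡ 1180·529·23·487·126·416 ≡ 599 (mod 1399)
1143·599 = 684657 ≡ 546 (mod 1399)
349 ≠ 546; the check fails.

no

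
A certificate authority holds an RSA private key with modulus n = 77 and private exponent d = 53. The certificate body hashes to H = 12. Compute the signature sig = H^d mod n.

45

H^53 mod 77 = 45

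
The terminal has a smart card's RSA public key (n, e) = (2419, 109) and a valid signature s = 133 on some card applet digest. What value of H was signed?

1103

s^2 ≡ 133^2 = 17689 ≡ 756
s^4 ≡ 756^2 = 571536 ≡ 652
s^8 ≡ 652^2 = 425104 ≡ 1779
s^16 ≡ 1779^2 = 3164841 ≡ 789
s^32 ≡ 789^2 = 622521 ≡ 838
s^64 ≡ 838^2 = 702244 ≡ 734
109 = 64 + 32 + 8 + 4 + 1, so s^109 ≡ 734·838·1779·652·133 ≡ 1103 (mod 2419)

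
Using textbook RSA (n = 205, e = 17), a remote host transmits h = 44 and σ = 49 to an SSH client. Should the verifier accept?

reject

Squares mod 205: σ^1≡49, σ^2≡146, σ^4≡201, σ^8≡16, σ^16≡51
17 = 16 + 1, so σ^17 ≡ 51·49 ≡ 39 (mod 205)
The recovered value 39 does not match the digest 44.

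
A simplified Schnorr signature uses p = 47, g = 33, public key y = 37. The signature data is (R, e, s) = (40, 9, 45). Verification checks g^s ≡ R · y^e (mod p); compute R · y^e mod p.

10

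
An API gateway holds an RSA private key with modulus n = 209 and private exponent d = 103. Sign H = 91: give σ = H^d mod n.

181

H^2 ≡ 91^2 = 8281 ≡ 130
H^4 ≡ 130^2 = 16900 ≡ 180
H^8 ≡ 180^2 = 32400 ≡ 5
H^16 ≡ 5^2 = 25
H^32 ≡ 25^2 = 625 ≡ 207
H^64 ≡ 207^2 = 42849 ≡ 4
103 = 64 + 32 + 4 + 2 + 1, so H^103 ≡ 4·207·180·130·91 ≡ 181 (mod 209)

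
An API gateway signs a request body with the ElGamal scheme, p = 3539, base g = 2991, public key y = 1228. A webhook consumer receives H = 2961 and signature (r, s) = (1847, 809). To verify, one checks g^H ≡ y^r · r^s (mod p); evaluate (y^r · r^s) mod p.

1673

Squares mod 3539: 1228^1≡1228, 1228^2≡370, 1228^4≡2418, 1228^8≡296, 1228^16≡2680, 1228^32≡1769, 1228^64≡885, 1228^128≡1106, 1228^256≡2281, 1228^512≡631, 1228^1024≡1793
1847 = 1024 + 512 + 256 + 32 + 16 + 4 + 2 + 1, so 1228^1847 ≡ 1793·631·2281·1769·2680·2418·370·1228 ≡ 767 (mod 3539)
Squares mod 3539: 1847^1≡1847, 1847^2≡3352, 1847^4≡3118, 1847^8≡291, 1847^16≡3284, 1847^32≡1323, 1847^64≡2063, 1847^128≡2091, 1847^256≡1616, 1847^512≡3213
809 = 512 + 256 + 32 + 8 + 1, so 1847^809 ≡ 3213·1616·1323·291·1847 ≡ 1188 (mod 3539)
y^r · r^s ≡ 767·1188 = 911196 ≡ 1673 (mod 3539)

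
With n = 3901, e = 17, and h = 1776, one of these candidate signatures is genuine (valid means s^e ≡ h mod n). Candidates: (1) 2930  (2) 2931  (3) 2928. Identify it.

2

Candidate 1: Squares mod 3901: 2930^1≡2930, 2930^2≡2700, 2930^4≡2932, 2930^8≡2721, 2930^16≡3644; 17 = 16 + 1, so 2930^17 ≡ 3644·2930 ≡ 3784 (mod 3901)
Candidate 2: Squares mod 3901: 2931^1≡2931, 2931^2≡759, 2931^4≡2634, 2931^8≡1978, 2931^16≡3682; 17 = 16 + 1, so 2931^17 ≡ 3682·2931 ≡ 1776 (mod 3901)
  → matches h = 1776
Candidate 3: Squares mod 3901: 2928^1≡2928, 2928^2≡2687, 2928^4≡3119, 2928^8≡2968, 2928^16≡566; 17 = 16 + 1, so 2928^17 ≡ 566·2928 ≡ 3224 (mod 3901)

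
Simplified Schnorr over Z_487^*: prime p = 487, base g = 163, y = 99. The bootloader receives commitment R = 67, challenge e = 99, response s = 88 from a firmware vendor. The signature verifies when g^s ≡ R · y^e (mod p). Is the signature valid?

g^s mod p:
163^2 = 26569 ≡ 271
163^4 ≡ 271^2 = 73441 ≡ 391
163^8 ≡ 391^2 = 152881 ≡ 450
163^16 ≡ 450^2 = 202500 ≡ 395
163^32 ≡ 395^2 = 156025 ≡ 185
163^64 ≡ 185^2 = 34225 ≡ 135
88 = 64 + 16 + 8, so 163^88 ≡ 135·395·450 ≡ 299 (mod 487)
R · y^e mod p:
99^2 = 9801 ≡ 61
99^4 ≡ 61^2 = 3721 ≡ 312
99^8 ≡ 312^2 = 97344 ≡ 431
99^16 ≡ 431^2 = 185761 ≡ 214
99^32 ≡ 214^2 = 45796 ≡ 18
99^64 ≡ 18^2 = 324
99 = 64 + 32 + 2 + 1, so 99^99 ≡ 324·18·61·99 ≡ 95 (mod 487)
67·95 = 6365 ≡ 34 (mod 487)
299 ≠ 34; the check fails.

invalid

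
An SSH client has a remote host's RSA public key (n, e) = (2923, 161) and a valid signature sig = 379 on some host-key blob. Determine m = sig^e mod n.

Squares mod 2923: sig^1≡379, sig^2≡414, sig^4≡1862, sig^8≡366, sig^16≡2421, sig^32≡626, sig^64≡194, sig^128≡2560
161 = 128 + 32 + 1, so sig^161 ≡ 2560·626·379 ≡ 70 (mod 2923)

70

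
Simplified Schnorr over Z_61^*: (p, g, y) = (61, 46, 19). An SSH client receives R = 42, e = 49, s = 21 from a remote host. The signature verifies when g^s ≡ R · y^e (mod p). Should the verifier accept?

reject

g^s mod p:
46^21 mod 61 = 27
R · y^e mod p:
19^49 mod 61 = 36
42·36 = 1512 ≡ 48 (mod 61)
27 ≠ 48; the check fails.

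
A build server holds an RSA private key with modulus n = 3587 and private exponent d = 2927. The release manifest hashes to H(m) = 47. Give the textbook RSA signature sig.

(H(m))^2 ≡ 47^2 = 2209
(H(m))^4 ≡ 2209^2 = 4879681 ≡ 1361
(H(m))^8 ≡ 1361^2 = 1852321 ≡ 1429
(H(m))^16 ≡ 1429^2 = 2042041 ≡ 1038
(H(m))^32 ≡ 1038^2 = 1077444 ≡ 1344
(H(m))^64 ≡ 1344^2 = 1806336 ≡ 2075
(H(m))^128 ≡ 2075^2 = 4305625 ≡ 1225
(H(m))^256 ≡ 1225^2 = 1500625 ≡ 1259
(H(m))^512 ≡ 1259^2 = 1585081 ≡ 3214
(H(m))^1024 ≡ 3214^2 = 10329796 ≡ 2823
(H(m))^2048 ≡ 2823^2 = 7969329 ≡ 2602
2927 = 2048 + 512 + 256 + 64 + 32 + 8 + 4 + 2 + 1, so (H(m))^2927 ≡ 2602·3214·1259·2075·1344·1429·1361·2209·47 ≡ 2792 (mod 3587)

2792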